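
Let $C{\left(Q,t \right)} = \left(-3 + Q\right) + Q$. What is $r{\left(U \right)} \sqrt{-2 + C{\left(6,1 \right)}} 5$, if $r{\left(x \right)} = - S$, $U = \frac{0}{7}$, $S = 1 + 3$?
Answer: $- 20 \sqrt{7} \approx -52.915$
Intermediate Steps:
$C{\left(Q,t \right)} = -3 + 2 Q$
$S = 4$
$U = 0$ ($U = 0 \cdot \frac{1}{7} = 0$)
$r{\left(x \right)} = -4$ ($r{\left(x \right)} = \left(-1\right) 4 = -4$)
$r{\left(U \right)} \sqrt{-2 + C{\left(6,1 \right)}} 5 = - 4 \sqrt{-2 + \left(-3 + 2 \cdot 6\right)} 5 = - 4 \sqrt{-2 + \left(-3 + 12\right)} 5 = - 4 \sqrt{-2 + 9} \cdot 5 = - 4 \sqrt{7} \cdot 5 = - 20 \sqrt{7}$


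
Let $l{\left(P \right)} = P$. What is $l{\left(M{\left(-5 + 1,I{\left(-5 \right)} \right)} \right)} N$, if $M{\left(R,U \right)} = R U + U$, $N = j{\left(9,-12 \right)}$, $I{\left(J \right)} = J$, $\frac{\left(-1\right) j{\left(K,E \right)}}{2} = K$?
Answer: $-270$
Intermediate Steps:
$j{\left(K,E \right)} = - 2 K$
$N = -18$ ($N = \left(-2\right) 9 = -18$)
$M{\left(R,U \right)} = U + R U$
$l{\left(M{\left(-5 + 1,I{\left(-5 \right)} \right)} \right)} N = - 5 \left(1 + \left(-5 + 1\right)\right) \left(-18\right) = - 5 \left(1 - 4\right) \left(-18\right) = \left(-5\right) \left(-3\right) \left(-18\right) = 15 \left(-18\right) = -270$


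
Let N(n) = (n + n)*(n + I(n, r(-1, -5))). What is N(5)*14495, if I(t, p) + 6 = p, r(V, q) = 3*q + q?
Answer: -3043950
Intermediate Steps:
r(V, q) = 4*q
I(t, p) = -6 + p
N(n) = 2*n*(-26 + n) (N(n) = (n + n)*(n + (-6 + 4*(-5))) = (2*n)*(n + (-6 - 20)) = (2*n)*(n - 26) = (2*n)*(-26 + n) = 2*n*(-26 + n))
N(5)*14495 = (2*5*(-26 + 5))*14495 = (2*5*(-21))*14495 = -210*14495 = -3043950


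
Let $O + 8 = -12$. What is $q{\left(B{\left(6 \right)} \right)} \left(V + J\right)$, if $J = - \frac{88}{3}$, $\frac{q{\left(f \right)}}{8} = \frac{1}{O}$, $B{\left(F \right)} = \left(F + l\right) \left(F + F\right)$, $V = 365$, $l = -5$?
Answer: $- \frac{2014}{15} \approx -134.27$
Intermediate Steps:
$O = -20$ ($O = -8 - 12 = -20$)
$B{\left(F \right)} = 2 F \left(-5 + F\right)$ ($B{\left(F \right)} = \left(F - 5\right) \left(F + F\right) = \left(-5 + F\right) 2 F = 2 F \left(-5 + F\right)$)
$q{\left(f \right)} = - \frac{2}{5}$ ($q{\left(f \right)} = \frac{8}{-20} = 8 \left(- \frac{1}{20}\right) = - \frac{2}{5}$)
$J = - \frac{88}{3}$ ($J = \left(-88\right) \frac{1}{3} = - \frac{88}{3} \approx -29.333$)
$q{\left(B{\left(6 \right)} \right)} \left(V + J\right) = - \frac{2 \left(365 - \frac{88}{3}\right)}{5} = \left(- \frac{2}{5}\right) \frac{1007}{3} = - \frac{2014}{15}$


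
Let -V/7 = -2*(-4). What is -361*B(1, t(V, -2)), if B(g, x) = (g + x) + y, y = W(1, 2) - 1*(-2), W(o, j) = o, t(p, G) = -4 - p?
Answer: -20216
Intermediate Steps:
V = -56 (V = -(-14)*(-4) = -7*8 = -56)
y = 3 (y = 1 - 1*(-2) = 1 + 2 = 3)
B(g, x) = 3 + g + x (B(g, x) = (g + x) + 3 = 3 + g + x)
-361*B(1, t(V, -2)) = -361*(3 + 1 + (-4 - 1*(-56))) = -361*(3 + 1 + (-4 + 56)) = -361*(3 + 1 + 52) = -361*56 = -20216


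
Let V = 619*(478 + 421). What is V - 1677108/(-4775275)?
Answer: 2657351484383/4775275 ≈ 5.5648e+5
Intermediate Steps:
V = 556481 (V = 619*899 = 556481)
V - 1677108/(-4775275) = 556481 - 1677108/(-4775275) = 556481 - 1677108*(-1)/4775275 = 556481 - 1*(-1677108/4775275) = 556481 + 1677108/4775275 = 2657351484383/4775275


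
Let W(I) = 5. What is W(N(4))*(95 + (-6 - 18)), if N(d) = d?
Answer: 355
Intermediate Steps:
W(N(4))*(95 + (-6 - 18)) = 5*(95 + (-6 - 18)) = 5*(95 - 24) = 5*71 = 355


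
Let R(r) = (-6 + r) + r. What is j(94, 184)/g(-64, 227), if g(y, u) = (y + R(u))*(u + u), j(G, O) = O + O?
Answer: 23/10896 ≈ 0.0021109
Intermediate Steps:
R(r) = -6 + 2*r
j(G, O) = 2*O
g(y, u) = 2*u*(-6 + y + 2*u) (g(y, u) = (y + (-6 + 2*u))*(u + u) = (-6 + y + 2*u)*(2*u) = 2*u*(-6 + y + 2*u))
j(94, 184)/g(-64, 227) = (2*184)/((2*227*(-6 - 64 + 2*227))) = 368/((2*227*(-6 - 64 + 454))) = 368/((2*227*384)) = 368/174336 = 368*(1/174336) = 23/10896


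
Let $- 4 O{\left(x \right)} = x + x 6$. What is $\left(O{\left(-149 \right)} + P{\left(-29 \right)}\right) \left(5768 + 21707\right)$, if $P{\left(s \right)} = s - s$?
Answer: $\frac{28656425}{4} \approx 7.1641 \cdot 10^{6}$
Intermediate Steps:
$O{\left(x \right)} = - \frac{7 x}{4}$ ($O{\left(x \right)} = - \frac{x + x 6}{4} = - \frac{x + 6 x}{4} = - \frac{7 x}{4}$)
$P{\left(s \right)} = 0$
$\left(O{\left(-149 \right)} + P{\left(-29 \right)}\right) \left(5768 + 21707\right) = \left(\left(- \frac{7}{4}\right) \left(-149\right) + 0\right) \left(5768 + 21707\right) = \left(\frac{1043}{4} + 0\right) 27475 = \frac{1043}{4} \cdot 27475 = \frac{28656425}{4}$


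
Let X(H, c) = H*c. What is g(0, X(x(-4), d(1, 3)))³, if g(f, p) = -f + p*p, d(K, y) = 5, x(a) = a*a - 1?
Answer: 177978515625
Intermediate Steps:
x(a) = -1 + a² (x(a) = a² - 1 = -1 + a²)
g(f, p) = p² - f (g(f, p) = -f + p² = p² - f)
g(0, X(x(-4), d(1, 3)))³ = (((-1 + (-4)²)*5)² - 1*0)³ = (((-1 + 16)*5)² + 0)³ = ((15*5)² + 0)³ = (75² + 0)³ = (5625 + 0)³ = 5625³ = 177978515625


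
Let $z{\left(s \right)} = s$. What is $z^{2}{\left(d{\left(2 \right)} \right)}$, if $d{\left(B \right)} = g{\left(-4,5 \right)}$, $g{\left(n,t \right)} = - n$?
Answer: $16$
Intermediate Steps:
$d{\left(B \right)} = 4$ ($d{\left(B \right)} = \left(-1\right) \left(-4\right) = 4$)
$z^{2}{\left(d{\left(2 \right)} \right)} = 4^{2} = 16$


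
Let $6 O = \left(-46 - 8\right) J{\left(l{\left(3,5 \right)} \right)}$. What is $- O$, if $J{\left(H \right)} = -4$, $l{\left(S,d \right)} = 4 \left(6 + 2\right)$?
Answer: $-36$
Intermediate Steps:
$l{\left(S,d \right)} = 32$ ($l{\left(S,d \right)} = 4 \cdot 8 = 32$)
$O = 36$ ($O = \frac{\left(-46 - 8\right) \left(-4\right)}{6} = \frac{\left(-54\right) \left(-4\right)}{6} = \frac{1}{6} \cdot 216 = 36$)
$- O = \left(-1\right) 36 = -36$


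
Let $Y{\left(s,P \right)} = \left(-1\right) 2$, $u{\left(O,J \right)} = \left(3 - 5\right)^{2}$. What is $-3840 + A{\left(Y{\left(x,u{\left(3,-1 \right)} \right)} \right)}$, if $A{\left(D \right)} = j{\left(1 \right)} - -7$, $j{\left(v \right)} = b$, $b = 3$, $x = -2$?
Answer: $-3830$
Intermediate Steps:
$u{\left(O,J \right)} = 4$ ($u{\left(O,J \right)} = \left(-2\right)^{2} = 4$)
$j{\left(v \right)} = 3$
$Y{\left(s,P \right)} = -2$
$A{\left(D \right)} = 10$ ($A{\left(D \right)} = 3 - -7 = 3 + 7 = 10$)
$-3840 + A{\left(Y{\left(x,u{\left(3,-1 \right)} \right)} \right)} = -3840 + 10 = -3830$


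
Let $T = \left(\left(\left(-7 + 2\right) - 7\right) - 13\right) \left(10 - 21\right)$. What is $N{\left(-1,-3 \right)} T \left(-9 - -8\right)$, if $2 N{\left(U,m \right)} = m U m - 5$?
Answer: $1925$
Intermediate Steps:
$N{\left(U,m \right)} = - \frac{5}{2} + \frac{U m^{2}}{2}$ ($N{\left(U,m \right)} = \frac{m U m - 5}{2} = \frac{U m m - 5}{2} = \frac{U m^{2} - 5}{2} = \frac{-5 + U m^{2}}{2} = - \frac{5}{2} + \frac{U m^{2}}{2}$)
$T = 275$ ($T = \left(\left(-5 - 7\right) - 13\right) \left(-11\right) = \left(-12 - 13\right) \left(-11\right) = \left(-25\right) \left(-11\right) = 275$)
$N{\left(-1,-3 \right)} T \left(-9 - -8\right) = \left(- \frac{5}{2} + \frac{1}{2} \left(-1\right) \left(-3\right)^{2}\right) 275 \left(-9 - -8\right) = \left(- \frac{5}{2} + \frac{1}{2} \left(-1\right) 9\right) 275 \left(-9 + 8\right) = \left(- \frac{5}{2} - \frac{9}{2}\right) 275 \left(-1\right) = \left(-7\right) 275 \left(-1\right) = \left(-1925\right) \left(-1\right) = 1925$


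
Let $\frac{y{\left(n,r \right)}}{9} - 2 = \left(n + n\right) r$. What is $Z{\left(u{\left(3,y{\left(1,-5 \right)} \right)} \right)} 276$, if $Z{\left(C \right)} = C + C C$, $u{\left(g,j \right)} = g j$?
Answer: $12817440$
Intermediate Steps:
$y{\left(n,r \right)} = 18 + 18 n r$ ($y{\left(n,r \right)} = 18 + 9 \left(n + n\right) r = 18 + 9 \cdot 2 n r = 18 + 18 n r$)
$Z{\left(C \right)} = C + C^{2}$
$Z{\left(u{\left(3,y{\left(1,-5 \right)} \right)} \right)} 276 = 3 \left(18 + 18 \cdot 1 \left(-5\right)\right) \left(1 + 3 \left(18 + 18 \cdot 1 \left(-5\right)\right)\right) 276 = 3 \left(18 - 90\right) \left(1 + 3 \left(18 - 90\right)\right) 276 = 3 \left(-72\right) \left(1 + 3 \left(-72\right)\right) 276 = - 216 \left(1 - 216\right) 276 = \left(-216\right) \left(-215\right) 276 = 46440 \cdot 276 = 12817440$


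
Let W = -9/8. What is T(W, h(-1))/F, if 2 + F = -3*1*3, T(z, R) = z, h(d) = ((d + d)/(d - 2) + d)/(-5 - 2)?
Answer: 9/88 ≈ 0.10227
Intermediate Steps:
W = -9/8 (W = -9*⅛ = -9/8 ≈ -1.1250)
h(d) = -d/7 - 2*d/(7*(-2 + d)) (h(d) = ((2*d)/(-2 + d) + d)/(-7) = (2*d/(-2 + d) + d)*(-⅐) = (d + 2*d/(-2 + d))*(-⅐) = -d/7 - 2*d/(7*(-2 + d)))
F = -11 (F = -2 - 3*1*3 = -2 - 3*3 = -2 - 9 = -11)
T(W, h(-1))/F = -9/8/(-11) = -9/8*(-1/11) = 9/88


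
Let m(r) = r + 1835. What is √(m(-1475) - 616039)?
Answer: I*√615679 ≈ 784.65*I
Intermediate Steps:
m(r) = 1835 + r
√(m(-1475) - 616039) = √((1835 - 1475) - 616039) = √(360 - 616039) = √(-615679) = I*√615679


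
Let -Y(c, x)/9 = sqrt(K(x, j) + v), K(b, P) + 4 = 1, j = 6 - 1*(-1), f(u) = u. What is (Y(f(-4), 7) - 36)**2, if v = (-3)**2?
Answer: 1782 + 648*sqrt(6) ≈ 3369.3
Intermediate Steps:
j = 7 (j = 6 + 1 = 7)
K(b, P) = -3 (K(b, P) = -4 + 1 = -3)
v = 9
Y(c, x) = -9*sqrt(6) (Y(c, x) = -9*sqrt(-3 + 9) = -9*sqrt(6))
(Y(f(-4), 7) - 36)**2 = (-9*sqrt(6) - 36)**2 = (-36 - 9*sqrt(6))**2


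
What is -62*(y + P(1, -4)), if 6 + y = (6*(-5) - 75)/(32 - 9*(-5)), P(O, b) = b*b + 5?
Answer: -9300/11 ≈ -845.45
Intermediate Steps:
P(O, b) = 5 + b² (P(O, b) = b² + 5 = 5 + b²)
y = -81/11 (y = -6 + (6*(-5) - 75)/(32 - 9*(-5)) = -6 + (-30 - 75)/(32 + 45) = -6 - 105/77 = -6 - 105*1/77 = -6 - 15/11 = -81/11 ≈ -7.3636)
-62*(y + P(1, -4)) = -62*(-81/11 + (5 + (-4)²)) = -62*(-81/11 + (5 + 16)) = -62*(-81/11 + 21) = -62*150/11 = -9300/11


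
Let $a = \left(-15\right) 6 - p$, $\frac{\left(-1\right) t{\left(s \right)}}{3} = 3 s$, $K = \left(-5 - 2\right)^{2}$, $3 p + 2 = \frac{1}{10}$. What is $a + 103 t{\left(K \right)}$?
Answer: $- \frac{1365371}{30} \approx -45512.0$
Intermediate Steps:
$p = - \frac{19}{30}$ ($p = - \frac{2}{3} + \frac{1}{3 \cdot 10} = - \frac{2}{3} + \frac{1}{3} \cdot \frac{1}{10} = - \frac{2}{3} + \frac{1}{30} = - \frac{19}{30} \approx -0.63333$)
$K = 49$ ($K = \left(-7\right)^{2} = 49$)
$t{\left(s \right)} = - 9 s$ ($t{\left(s \right)} = - 3 \cdot 3 s = - 9 s$)
$a = - \frac{2681}{30}$ ($a = \left(-15\right) 6 - - \frac{19}{30} = -90 + \frac{19}{30} = - \frac{2681}{30} \approx -89.367$)
$a + 103 t{\left(K \right)} = - \frac{2681}{30} + 103 \left(\left(-9\right) 49\right) = - \frac{2681}{30} + 103 \left(-441\right) = - \frac{2681}{30} - 45423 = - \frac{1365371}{30}$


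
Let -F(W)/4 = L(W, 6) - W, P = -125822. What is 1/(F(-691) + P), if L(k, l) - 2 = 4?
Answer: -1/128610 ≈ -7.7754e-6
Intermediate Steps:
L(k, l) = 6 (L(k, l) = 2 + 4 = 6)
F(W) = -24 + 4*W (F(W) = -4*(6 - W) = -24 + 4*W)
1/(F(-691) + P) = 1/((-24 + 4*(-691)) - 125822) = 1/((-24 - 2764) - 125822) = 1/(-2788 - 125822) = 1/(-128610) = -1/128610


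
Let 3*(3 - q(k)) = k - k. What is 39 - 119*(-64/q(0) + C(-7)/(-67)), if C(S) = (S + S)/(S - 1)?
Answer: 2074943/804 ≈ 2580.8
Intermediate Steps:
q(k) = 3 (q(k) = 3 - (k - k)/3 = 3 - ⅓*0 = 3 + 0 = 3)
C(S) = 2*S/(-1 + S) (C(S) = (2*S)/(-1 + S) = 2*S/(-1 + S))
39 - 119*(-64/q(0) + C(-7)/(-67)) = 39 - 119*(-64/3 + (2*(-7)/(-1 - 7))/(-67)) = 39 - 119*(-64*⅓ + (2*(-7)/(-8))*(-1/67)) = 39 - 119*(-64/3 + (2*(-7)*(-⅛))*(-1/67)) = 39 - 119*(-64/3 + (7/4)*(-1/67)) = 39 - 119*(-64/3 - 7/268) = 39 - 119*(-17173/804) = 39 + 2043587/804 = 2074943/804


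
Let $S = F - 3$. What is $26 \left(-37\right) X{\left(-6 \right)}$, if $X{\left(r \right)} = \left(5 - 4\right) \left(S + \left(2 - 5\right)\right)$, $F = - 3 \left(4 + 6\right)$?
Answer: $34632$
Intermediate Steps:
$F = -30$ ($F = \left(-3\right) 10 = -30$)
$S = -33$ ($S = -30 - 3 = -33$)
$X{\left(r \right)} = -36$ ($X{\left(r \right)} = \left(5 - 4\right) \left(-33 + \left(2 - 5\right)\right) = 1 \left(-33 + \left(2 - 5\right)\right) = 1 \left(-33 - 3\right) = 1 \left(-36\right) = -36$)
$26 \left(-37\right) X{\left(-6 \right)} = 26 \left(-37\right) \left(-36\right) = \left(-962\right) \left(-36\right) = 34632$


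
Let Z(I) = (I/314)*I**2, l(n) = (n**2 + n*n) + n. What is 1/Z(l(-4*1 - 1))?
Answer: 314/91125 ≈ 0.0034458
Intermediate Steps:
l(n) = n + 2*n**2 (l(n) = (n**2 + n**2) + n = 2*n**2 + n = n + 2*n**2)
Z(I) = I**3/314 (Z(I) = (I*(1/314))*I**2 = (I/314)*I**2 = I**3/314)
1/Z(l(-4*1 - 1)) = 1/(((-4*1 - 1)*(1 + 2*(-4*1 - 1)))**3/314) = 1/(((-4 - 1)*(1 + 2*(-4 - 1)))**3/314) = 1/((-5*(1 + 2*(-5)))**3/314) = 1/((-5*(1 - 10))**3/314) = 1/((-5*(-9))**3/314) = 1/((1/314)*45**3) = 1/((1/314)*91125) = 1/(91125/314) = 314/91125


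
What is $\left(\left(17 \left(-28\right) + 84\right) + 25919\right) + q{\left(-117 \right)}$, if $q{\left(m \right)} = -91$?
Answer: $25436$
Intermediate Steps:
$\left(\left(17 \left(-28\right) + 84\right) + 25919\right) + q{\left(-117 \right)} = \left(\left(17 \left(-28\right) + 84\right) + 25919\right) - 91 = \left(\left(-476 + 84\right) + 25919\right) - 91 = \left(-392 + 25919\right) - 91 = 25527 - 91 = 25436$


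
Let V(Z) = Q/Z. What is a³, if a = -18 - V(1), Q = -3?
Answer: -3375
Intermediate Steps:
V(Z) = -3/Z
a = -15 (a = -18 - (-3)/1 = -18 - (-3) = -18 - 1*(-3) = -18 + 3 = -15)
a³ = (-15)³ = -3375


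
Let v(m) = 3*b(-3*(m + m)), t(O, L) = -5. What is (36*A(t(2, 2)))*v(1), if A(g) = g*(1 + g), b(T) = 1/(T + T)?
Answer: -180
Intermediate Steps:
b(T) = 1/(2*T)
v(m) = -1/(4*m) (v(m) = 3*(1/(2*((-3*(m + m))))) = 3*(1/(2*((-6*m)))) = 3*((-1/(6*m))/2) = 3*(-1/(12*m)) = -1/(4*m))
(36*A(t(2, 2)))*v(1) = (36*(-5*(1 - 5)))*(-¼/1) = (36*(-5*(-4)))*(-¼*1) = (36*20)*(-¼) = 720*(-¼) = -180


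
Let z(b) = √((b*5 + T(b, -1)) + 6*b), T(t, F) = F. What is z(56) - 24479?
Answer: -24479 + √615 ≈ -24454.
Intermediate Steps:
z(b) = √(-1 + 11*b) (z(b) = √((b*5 - 1) + 6*b) = √((5*b - 1) + 6*b) = √((-1 + 5*b) + 6*b) = √(-1 + 11*b))
z(56) - 24479 = √(-1 + 11*56) - 24479 = √(-1 + 616) - 24479 = √615 - 24479 = -24479 + √615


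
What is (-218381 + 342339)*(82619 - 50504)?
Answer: 3980911170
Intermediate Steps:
(-218381 + 342339)*(82619 - 50504) = 123958*32115 = 3980911170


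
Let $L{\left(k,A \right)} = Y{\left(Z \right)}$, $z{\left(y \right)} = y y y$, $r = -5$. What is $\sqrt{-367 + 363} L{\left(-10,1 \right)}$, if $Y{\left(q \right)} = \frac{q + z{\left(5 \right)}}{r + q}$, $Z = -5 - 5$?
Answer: $- \frac{46 i}{3} \approx - 15.333 i$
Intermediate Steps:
$z{\left(y \right)} = y^{3}$ ($z{\left(y \right)} = y^{2} y = y^{3}$)
$Z = -10$ ($Z = -5 - 5 = -10$)
$Y{\left(q \right)} = \frac{125 + q}{-5 + q}$ ($Y{\left(q \right)} = \frac{q + 5^{3}}{-5 + q} = \frac{q + 125}{-5 + q} = \frac{125 + q}{-5 + q}$)
$L{\left(k,A \right)} = - \frac{23}{3}$ ($L{\left(k,A \right)} = \frac{125 - 10}{-5 - 10} = \frac{1}{-15} \cdot 115 = \left(- \frac{1}{15}\right) 115 = - \frac{23}{3}$)
$\sqrt{-367 + 363} L{\left(-10,1 \right)} = \sqrt{-367 + 363} \left(- \frac{23}{3}\right) = \sqrt{-4} \left(- \frac{23}{3}\right) = 2 i \left(- \frac{23}{3}\right) = - \frac{46 i}{3}$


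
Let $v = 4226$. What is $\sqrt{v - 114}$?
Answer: $4 \sqrt{257} \approx 64.125$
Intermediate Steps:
$\sqrt{v - 114} = \sqrt{4226 - 114} = \sqrt{4112} = 4 \sqrt{257}$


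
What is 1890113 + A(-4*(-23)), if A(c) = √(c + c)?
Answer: 1890113 + 2*√46 ≈ 1.8901e+6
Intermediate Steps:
A(c) = √2*√c (A(c) = √(2*c) = √2*√c)
1890113 + A(-4*(-23)) = 1890113 + √2*√(-4*(-23)) = 1890113 + √2*√92 = 1890113 + √2*(2*√23) = 1890113 + 2*√46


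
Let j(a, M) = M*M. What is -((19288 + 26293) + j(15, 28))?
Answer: -46365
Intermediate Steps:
j(a, M) = M²
-((19288 + 26293) + j(15, 28)) = -((19288 + 26293) + 28²) = -(45581 + 784) = -1*46365 = -46365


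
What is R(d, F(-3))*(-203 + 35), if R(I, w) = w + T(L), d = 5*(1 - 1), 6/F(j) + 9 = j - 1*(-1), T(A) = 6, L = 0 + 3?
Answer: -10080/11 ≈ -916.36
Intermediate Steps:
L = 3
F(j) = 6/(-8 + j) (F(j) = 6/(-9 + (j - 1*(-1))) = 6/(-9 + (j + 1)) = 6/(-9 + (1 + j)) = 6/(-8 + j))
d = 0 (d = 5*0 = 0)
R(I, w) = 6 + w (R(I, w) = w + 6 = 6 + w)
R(d, F(-3))*(-203 + 35) = (6 + 6/(-8 - 3))*(-203 + 35) = (6 + 6/(-11))*(-168) = (6 + 6*(-1/11))*(-168) = (6 - 6/11)*(-168) = (60/11)*(-168) = -10080/11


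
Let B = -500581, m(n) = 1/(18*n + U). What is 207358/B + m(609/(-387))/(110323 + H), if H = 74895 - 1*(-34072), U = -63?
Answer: -178566742690123/431076244213230 ≈ -0.41423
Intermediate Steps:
m(n) = 1/(-63 + 18*n) (m(n) = 1/(18*n - 63) = 1/(-63 + 18*n))
H = 108967 (H = 74895 + 34072 = 108967)
207358/B + m(609/(-387))/(110323 + H) = 207358/(-500581) + (1/(9*(-7 + 2*(609/(-387)))))/(110323 + 108967) = 207358*(-1/500581) + (1/(9*(-7 + 2*(609*(-1/387)))))/219290 = -207358/500581 + (1/(9*(-7 + 2*(-203/129))))*(1/219290) = -207358/500581 + (1/(9*(-7 - 406/129)))*(1/219290) = -207358/500581 + (1/(9*(-1309/129)))*(1/219290) = -207358/500581 + ((1/9)*(-129/1309))*(1/219290) = -207358/500581 - 43/3927*1/219290 = -207358/500581 - 43/861151830 = -178566742690123/431076244213230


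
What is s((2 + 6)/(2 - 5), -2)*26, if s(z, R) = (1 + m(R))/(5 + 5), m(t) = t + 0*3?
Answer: -13/5 ≈ -2.6000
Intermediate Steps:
m(t) = t (m(t) = t + 0 = t)
s(z, R) = ⅒ + R/10 (s(z, R) = (1 + R)/(5 + 5) = (1 + R)/10 = (1 + R)*(⅒) = ⅒ + R/10)
s((2 + 6)/(2 - 5), -2)*26 = (⅒ + (⅒)*(-2))*26 = (⅒ - ⅕)*26 = -⅒*26 = -13/5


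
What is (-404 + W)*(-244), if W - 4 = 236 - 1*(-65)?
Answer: 24156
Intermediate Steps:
W = 305 (W = 4 + (236 - 1*(-65)) = 4 + (236 + 65) = 4 + 301 = 305)
(-404 + W)*(-244) = (-404 + 305)*(-244) = -99*(-244) = 24156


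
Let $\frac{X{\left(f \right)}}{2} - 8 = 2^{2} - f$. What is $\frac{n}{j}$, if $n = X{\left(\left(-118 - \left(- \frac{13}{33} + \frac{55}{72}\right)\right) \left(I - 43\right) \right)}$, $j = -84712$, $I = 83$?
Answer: $- \frac{469933}{4193244} \approx -0.11207$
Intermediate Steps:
$X{\left(f \right)} = 24 - 2 f$ ($X{\left(f \right)} = 16 + 2 \left(2^{2} - f\right) = 16 + 2 \left(4 - f\right) = 16 - \left(-8 + 2 f\right) = 24 - 2 f$)
$n = \frac{939866}{99}$ ($n = 24 - 2 \left(-118 - \left(- \frac{13}{33} + \frac{55}{72}\right)\right) \left(83 - 43\right) = 24 - 2 \left(-118 - \frac{293}{792}\right) 40 = 24 - 2 \left(\left(- \frac{93749}{792}\right) 40\right) = 24 - - \frac{937490}{99} = 24 + \frac{937490}{99} = \frac{939866}{99} \approx 9493.6$)
$\frac{n}{j} = \frac{939866}{99 \left(-84712\right)} = \frac{939866}{99} \left(- \frac{1}{84712}\right) = - \frac{469933}{4193244}$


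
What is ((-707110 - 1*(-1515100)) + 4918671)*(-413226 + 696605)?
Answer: 1622815467519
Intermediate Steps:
((-707110 - 1*(-1515100)) + 4918671)*(-413226 + 696605) = ((-707110 + 1515100) + 4918671)*283379 = (807990 + 4918671)*283379 = 5726661*283379 = 1622815467519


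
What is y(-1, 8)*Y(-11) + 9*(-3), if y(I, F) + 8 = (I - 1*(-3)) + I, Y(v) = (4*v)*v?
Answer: -3415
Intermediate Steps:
Y(v) = 4*v**2
y(I, F) = -5 + 2*I (y(I, F) = -8 + ((I - 1*(-3)) + I) = -8 + ((I + 3) + I) = -8 + ((3 + I) + I) = -8 + (3 + 2*I) = -5 + 2*I)
y(-1, 8)*Y(-11) + 9*(-3) = (-5 + 2*(-1))*(4*(-11)**2) + 9*(-3) = (-5 - 2)*(4*121) - 27 = -7*484 - 27 = -3388 - 27 = -3415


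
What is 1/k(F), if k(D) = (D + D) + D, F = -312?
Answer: -1/936 ≈ -0.0010684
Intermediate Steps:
k(D) = 3*D (k(D) = 2*D + D = 3*D)
1/k(F) = 1/(3*(-312)) = 1/(-936) = -1/936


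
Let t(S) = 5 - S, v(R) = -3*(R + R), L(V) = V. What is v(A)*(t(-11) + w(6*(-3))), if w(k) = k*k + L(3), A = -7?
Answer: 14406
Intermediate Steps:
v(R) = -6*R
w(k) = 3 + k**2 (w(k) = k*k + 3 = k**2 + 3 = 3 + k**2)
v(A)*(t(-11) + w(6*(-3))) = (-6*(-7))*((5 - 1*(-11)) + (3 + (6*(-3))**2)) = 42*((5 + 11) + (3 + (-18)**2)) = 42*(16 + (3 + 324)) = 42*(16 + 327) = 42*343 = 14406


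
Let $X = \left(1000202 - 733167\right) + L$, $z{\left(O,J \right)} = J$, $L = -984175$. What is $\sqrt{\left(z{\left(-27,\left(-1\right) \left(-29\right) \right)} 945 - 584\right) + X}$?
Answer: $i \sqrt{690319} \approx 830.85 i$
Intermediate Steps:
$X = -717140$ ($X = \left(1000202 - 733167\right) - 984175 = 267035 - 984175 = -717140$)
$\sqrt{\left(z{\left(-27,\left(-1\right) \left(-29\right) \right)} 945 - 584\right) + X} = \sqrt{\left(\left(-1\right) \left(-29\right) 945 - 584\right) - 717140} = \sqrt{\left(29 \cdot 945 - 584\right) - 717140} = \sqrt{\left(27405 - 584\right) - 717140} = \sqrt{26821 - 717140} = \sqrt{-690319} = i \sqrt{690319}$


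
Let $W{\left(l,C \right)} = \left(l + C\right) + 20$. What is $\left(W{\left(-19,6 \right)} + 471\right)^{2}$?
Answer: $228484$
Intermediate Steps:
$W{\left(l,C \right)} = 20 + C + l$ ($W{\left(l,C \right)} = \left(C + l\right) + 20 = 20 + C + l$)
$\left(W{\left(-19,6 \right)} + 471\right)^{2} = \left(\left(20 + 6 - 19\right) + 471\right)^{2} = \left(7 + 471\right)^{2} = 478^{2} = 228484$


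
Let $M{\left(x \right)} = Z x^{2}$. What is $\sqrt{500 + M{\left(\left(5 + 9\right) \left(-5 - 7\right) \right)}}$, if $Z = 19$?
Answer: $22 \sqrt{1109} \approx 732.64$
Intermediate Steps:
$M{\left(x \right)} = 19 x^{2}$
$\sqrt{500 + M{\left(\left(5 + 9\right) \left(-5 - 7\right) \right)}} = \sqrt{500 + 19 \left(\left(5 + 9\right) \left(-5 - 7\right)\right)^{2}} = \sqrt{500 + 19 \left(14 \left(-12\right)\right)^{2}} = \sqrt{500 + 19 \left(-168\right)^{2}} = \sqrt{500 + 19 \cdot 28224} = \sqrt{500 + 536256} = \sqrt{536756} = 22 \sqrt{1109}$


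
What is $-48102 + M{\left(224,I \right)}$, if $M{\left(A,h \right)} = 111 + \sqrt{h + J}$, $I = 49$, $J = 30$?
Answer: $-47991 + \sqrt{79} \approx -47982.0$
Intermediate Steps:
$M{\left(A,h \right)} = 111 + \sqrt{30 + h}$ ($M{\left(A,h \right)} = 111 + \sqrt{h + 30} = 111 + \sqrt{30 + h}$)
$-48102 + M{\left(224,I \right)} = -48102 + \left(111 + \sqrt{30 + 49}\right) = -48102 + \left(111 + \sqrt{79}\right) = -47991 + \sqrt{79}$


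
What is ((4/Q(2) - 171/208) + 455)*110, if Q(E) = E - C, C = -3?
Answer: 5204947/104 ≈ 50048.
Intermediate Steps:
Q(E) = 3 + E (Q(E) = E - 1*(-3) = E + 3 = 3 + E)
((4/Q(2) - 171/208) + 455)*110 = ((4/(3 + 2) - 171/208) + 455)*110 = ((4/5 - 171*1/208) + 455)*110 = ((4*(⅕) - 171/208) + 455)*110 = ((⅘ - 171/208) + 455)*110 = (-23/1040 + 455)*110 = (473177/1040)*110 = 5204947/104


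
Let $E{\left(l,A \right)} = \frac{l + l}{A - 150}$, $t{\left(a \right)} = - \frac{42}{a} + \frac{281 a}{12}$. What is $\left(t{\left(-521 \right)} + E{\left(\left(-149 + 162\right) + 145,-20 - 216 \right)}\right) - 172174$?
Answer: $- \frac{222473296961}{1206636} \approx -1.8437 \cdot 10^{5}$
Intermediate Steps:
$t{\left(a \right)} = - \frac{42}{a} + \frac{281 a}{12}$ ($t{\left(a \right)} = - \frac{42}{a} + 281 a \frac{1}{12} = - \frac{42}{a} + \frac{281 a}{12}$)
$E{\left(l,A \right)} = \frac{2 l}{-150 + A}$
$\left(t{\left(-521 \right)} + E{\left(\left(-149 + 162\right) + 145,-20 - 216 \right)}\right) - 172174 = \left(\left(- \frac{42}{-521} + \frac{281}{12} \left(-521\right)\right) + \frac{2 \left(\left(-149 + 162\right) + 145\right)}{-150 - 236}\right) - 172174 = \left(\left(\left(-42\right) \left(- \frac{1}{521}\right) - \frac{146401}{12}\right) + \frac{2 \left(13 + 145\right)}{-150 - 236}\right) - 172174 = \left(\left(\frac{42}{521} - \frac{146401}{12}\right) + 2 \cdot 158 \frac{1}{-150 - 236}\right) - 172174 = \left(- \frac{76274417}{6252} + 2 \cdot 158 \frac{1}{-386}\right) - 172174 = \left(- \frac{76274417}{6252} + 2 \cdot 158 \left(- \frac{1}{386}\right)\right) - 172174 = \left(- \frac{76274417}{6252} - \frac{158}{193}\right) - 172174 = - \frac{14721950297}{1206636} - 172174 = - \frac{222473296961}{1206636}$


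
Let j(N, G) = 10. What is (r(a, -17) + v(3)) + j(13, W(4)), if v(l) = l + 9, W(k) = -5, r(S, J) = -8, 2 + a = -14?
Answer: 14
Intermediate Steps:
a = -16 (a = -2 - 14 = -16)
v(l) = 9 + l
(r(a, -17) + v(3)) + j(13, W(4)) = (-8 + (9 + 3)) + 10 = (-8 + 12) + 10 = 4 + 10 = 14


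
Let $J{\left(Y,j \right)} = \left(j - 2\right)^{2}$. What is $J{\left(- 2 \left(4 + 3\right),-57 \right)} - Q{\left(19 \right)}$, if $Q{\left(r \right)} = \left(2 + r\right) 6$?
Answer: $3355$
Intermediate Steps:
$Q{\left(r \right)} = 12 + 6 r$
$J{\left(Y,j \right)} = \left(-2 + j\right)^{2}$
$J{\left(- 2 \left(4 + 3\right),-57 \right)} - Q{\left(19 \right)} = \left(-2 - 57\right)^{2} - \left(12 + 6 \cdot 19\right) = \left(-59\right)^{2} - \left(12 + 114\right) = 3481 - 126 = 3355$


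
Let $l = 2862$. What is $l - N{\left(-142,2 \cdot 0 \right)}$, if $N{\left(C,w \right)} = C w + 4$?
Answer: $2858$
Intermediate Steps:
$N{\left(C,w \right)} = 4 + C w$
$l - N{\left(-142,2 \cdot 0 \right)} = 2862 - \left(4 - 142 \cdot 2 \cdot 0\right) = 2862 - \left(4 - 0\right) = 2862 - \left(4 + 0\right) = 2862 - 4 = 2858$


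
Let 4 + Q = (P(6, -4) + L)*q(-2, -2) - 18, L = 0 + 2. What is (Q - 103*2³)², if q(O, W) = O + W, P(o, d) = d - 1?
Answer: 695556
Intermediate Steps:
L = 2
P(o, d) = -1 + d
Q = -10 (Q = -4 + (((-1 - 4) + 2)*(-2 - 2) - 18) = -4 + ((-5 + 2)*(-4) - 18) = -4 + (-3*(-4) - 18) = -4 + (12 - 18) = -4 - 6 = -10)
(Q - 103*2³)² = (-10 - 103*2³)² = (-10 - 103*8)² = (-10 - 824)² = (-834)² = 695556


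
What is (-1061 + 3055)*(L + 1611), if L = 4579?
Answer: 12342860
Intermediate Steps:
(-1061 + 3055)*(L + 1611) = (-1061 + 3055)*(4579 + 1611) = 1994*6190 = 12342860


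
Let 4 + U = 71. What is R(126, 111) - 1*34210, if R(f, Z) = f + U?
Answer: -34017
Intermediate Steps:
U = 67 (U = -4 + 71 = 67)
R(f, Z) = 67 + f (R(f, Z) = f + 67 = 67 + f)
R(126, 111) - 1*34210 = (67 + 126) - 1*34210 = 193 - 34210 = -34017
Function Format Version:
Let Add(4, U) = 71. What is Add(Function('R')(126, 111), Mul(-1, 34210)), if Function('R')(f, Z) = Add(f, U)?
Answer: -34017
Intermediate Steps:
U = 67 (U = Add(-4, 71) = 67)
Function('R')(f, Z) = Add(67, f) (Function('R')(f, Z) = Add(f, 67) = Add(67, f))
Add(Function('R')(126, 111), Mul(-1, 34210)) = Add(Add(67, 126), Mul(-1, 34210)) = Add(193, -34210) = -34017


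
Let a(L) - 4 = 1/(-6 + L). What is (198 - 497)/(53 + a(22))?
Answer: -4784/913 ≈ -5.2399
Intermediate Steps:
a(L) = 4 + 1/(-6 + L)
(198 - 497)/(53 + a(22)) = (198 - 497)/(53 + (-23 + 4*22)/(-6 + 22)) = -299/(53 + (-23 + 88)/16) = -299/(53 + (1/16)*65) = -299/(53 + 65/16) = -299/913/16 = -299*16/913 = -4784/913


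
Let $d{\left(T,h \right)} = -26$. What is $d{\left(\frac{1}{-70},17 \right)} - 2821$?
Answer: $-2847$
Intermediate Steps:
$d{\left(\frac{1}{-70},17 \right)} - 2821 = -26 - 2821 = -2847$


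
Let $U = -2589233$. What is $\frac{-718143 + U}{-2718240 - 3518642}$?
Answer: $\frac{1653688}{3118441} \approx 0.53029$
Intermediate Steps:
$\frac{-718143 + U}{-2718240 - 3518642} = \frac{-718143 - 2589233}{-2718240 - 3518642} = - \frac{3307376}{-6236882} = \left(-3307376\right) \left(- \frac{1}{6236882}\right) = \frac{1653688}{3118441}$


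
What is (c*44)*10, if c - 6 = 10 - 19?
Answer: -1320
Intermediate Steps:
c = -3 (c = 6 + (10 - 19) = 6 - 9 = -3)
(c*44)*10 = -3*44*10 = -132*10 = -1320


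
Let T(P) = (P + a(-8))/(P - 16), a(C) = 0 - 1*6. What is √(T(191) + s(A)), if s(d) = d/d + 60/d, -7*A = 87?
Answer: 2*I*√713545/1015 ≈ 1.6645*I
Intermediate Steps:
A = -87/7 (A = -⅐*87 = -87/7 ≈ -12.429)
a(C) = -6 (a(C) = 0 - 6 = -6)
T(P) = (-6 + P)/(-16 + P) (T(P) = (P - 6)/(P - 16) = (-6 + P)/(-16 + P))
s(d) = 1 + 60/d
√(T(191) + s(A)) = √((-6 + 191)/(-16 + 191) + (60 - 87/7)/(-87/7)) = √(185/175 - 7/87*333/7) = √((1/175)*185 - 111/29) = √(37/35 - 111/29) = √(-2812/1015) = 2*I*√713545/1015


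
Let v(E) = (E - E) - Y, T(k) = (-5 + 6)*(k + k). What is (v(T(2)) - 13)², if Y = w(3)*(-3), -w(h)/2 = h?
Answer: 961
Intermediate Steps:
w(h) = -2*h
T(k) = 2*k (T(k) = 1*(2*k) = 2*k)
Y = 18 (Y = -2*3*(-3) = -6*(-3) = 18)
v(E) = -18 (v(E) = (E - E) - 1*18 = 0 - 18 = -18)
(v(T(2)) - 13)² = (-18 - 13)² = (-31)² = 961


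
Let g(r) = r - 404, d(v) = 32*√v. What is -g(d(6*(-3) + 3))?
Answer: 404 - 32*I*√15 ≈ 404.0 - 123.94*I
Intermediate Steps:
g(r) = -404 + r
-g(d(6*(-3) + 3)) = -(-404 + 32*√(6*(-3) + 3)) = -(-404 + 32*√(-18 + 3)) = -(-404 + 32*√(-15)) = -(-404 + 32*(I*√15)) = -(-404 + 32*I*√15) = 404 - 32*I*√15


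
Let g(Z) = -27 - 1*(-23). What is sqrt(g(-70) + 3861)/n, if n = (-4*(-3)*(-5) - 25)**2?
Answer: sqrt(3857)/7225 ≈ 0.0085958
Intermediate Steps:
g(Z) = -4 (g(Z) = -27 + 23 = -4)
n = 7225 (n = (12*(-5) - 25)**2 = (-60 - 25)**2 = (-85)**2 = 7225)
sqrt(g(-70) + 3861)/n = sqrt(-4 + 3861)/7225 = sqrt(3857)*(1/7225) = sqrt(3857)/7225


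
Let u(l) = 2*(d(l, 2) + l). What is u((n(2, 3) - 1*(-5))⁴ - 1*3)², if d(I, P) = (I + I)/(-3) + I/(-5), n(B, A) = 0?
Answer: 6190144/225 ≈ 27512.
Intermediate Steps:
d(I, P) = -13*I/15 (d(I, P) = (2*I)*(-⅓) + I*(-⅕) = -2*I/3 - I/5 = -13*I/15)
u(l) = 4*l/15 (u(l) = 2*(-13*l/15 + l) = 2*(2*l/15) = 4*l/15)
u((n(2, 3) - 1*(-5))⁴ - 1*3)² = (4*((0 - 1*(-5))⁴ - 1*3)/15)² = (4*((0 + 5)⁴ - 3)/15)² = (4*(5⁴ - 3)/15)² = (4*(625 - 3)/15)² = ((4/15)*622)² = (2488/15)² = 6190144/225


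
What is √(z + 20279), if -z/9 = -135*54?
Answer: √85889 ≈ 293.07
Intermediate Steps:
z = 65610 (z = -(-1215)*54 = -9*(-7290) = 65610)
√(z + 20279) = √(65610 + 20279) = √85889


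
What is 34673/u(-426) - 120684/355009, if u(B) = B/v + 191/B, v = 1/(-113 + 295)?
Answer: -9229781201214/11725529424407 ≈ -0.78715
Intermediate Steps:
v = 1/182 ≈ 0.0054945
u(B) = 182*B + 191/B (u(B) = B/(1/182) + 191/B = B*182 + 191/B = 182*B + 191/B)
34673/u(-426) - 120684/355009 = 34673/(182*(-426) + 191/(-426)) - 120684/355009 = 34673/(-77532 + 191*(-1/426)) - 120684*1/355009 = 34673/(-77532 - 191/426) - 120684/355009 = 34673/(-33028823/426) - 120684/355009 = 34673*(-426/33028823) - 120684/355009 = -14770698/33028823 - 120684/355009 = -9229781201214/11725529424407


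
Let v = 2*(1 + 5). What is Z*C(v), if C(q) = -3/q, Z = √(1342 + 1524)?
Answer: -√2866/4 ≈ -13.384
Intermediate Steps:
v = 12 (v = 2*6 = 12)
Z = √2866 ≈ 53.535
Z*C(v) = √2866*(-3/12) = √2866*(-3*1/12) = √2866*(-¼) = -√2866/4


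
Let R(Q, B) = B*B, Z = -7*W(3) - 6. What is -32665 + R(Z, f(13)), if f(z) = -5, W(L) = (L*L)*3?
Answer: -32640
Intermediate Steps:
W(L) = 3*L**2 (W(L) = L**2*3 = 3*L**2)
Z = -195 (Z = -21*3**2 - 6 = -21*9 - 6 = -7*27 - 6 = -189 - 6 = -195)
R(Q, B) = B**2
-32665 + R(Z, f(13)) = -32665 + (-5)**2 = -32665 + 25 = -32640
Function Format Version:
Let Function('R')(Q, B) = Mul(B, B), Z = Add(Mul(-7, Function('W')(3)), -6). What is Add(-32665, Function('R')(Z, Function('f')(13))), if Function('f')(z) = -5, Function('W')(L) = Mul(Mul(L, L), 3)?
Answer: -32640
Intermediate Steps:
Function('W')(L) = Mul(3, Pow(L, 2)) (Function('W')(L) = Mul(Pow(L, 2), 3) = Mul(3, Pow(L, 2)))
Z = -195 (Z = Add(Mul(-7, Mul(3, Pow(3, 2))), -6) = Add(Mul(-7, Mul(3, 9)), -6) = Add(Mul(-7, 27), -6) = Add(-189, -6) = -195)
Function('R')(Q, B) = Pow(B, 2)
Add(-32665, Function('R')(Z, Function('f')(13))) = Add(-32665, Pow(-5, 2)) = Add(-32665, 25) = -32640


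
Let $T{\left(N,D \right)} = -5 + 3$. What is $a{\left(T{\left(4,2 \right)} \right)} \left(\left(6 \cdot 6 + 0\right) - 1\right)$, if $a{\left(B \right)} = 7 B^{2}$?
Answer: $980$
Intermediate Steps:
$T{\left(N,D \right)} = -2$
$a{\left(T{\left(4,2 \right)} \right)} \left(\left(6 \cdot 6 + 0\right) - 1\right) = 7 \left(-2\right)^{2} \left(\left(6 \cdot 6 + 0\right) - 1\right) = 7 \cdot 4 \left(\left(36 + 0\right) - 1\right) = 28 \left(36 - 1\right) = 28 \cdot 35 = 980$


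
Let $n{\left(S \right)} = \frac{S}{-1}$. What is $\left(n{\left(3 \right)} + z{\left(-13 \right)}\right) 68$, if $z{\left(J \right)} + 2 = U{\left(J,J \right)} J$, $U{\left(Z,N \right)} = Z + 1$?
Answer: $10268$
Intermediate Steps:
$U{\left(Z,N \right)} = 1 + Z$
$z{\left(J \right)} = -2 + J \left(1 + J\right)$ ($z{\left(J \right)} = -2 + \left(1 + J\right) J = -2 + J \left(1 + J\right)$)
$n{\left(S \right)} = - S$ ($n{\left(S \right)} = S \left(-1\right) = - S$)
$\left(n{\left(3 \right)} + z{\left(-13 \right)}\right) 68 = \left(\left(-1\right) 3 - \left(2 + 13 \left(1 - 13\right)\right)\right) 68 = \left(-3 - -154\right) 68 = \left(-3 + \left(-2 + 156\right)\right) 68 = \left(-3 + 154\right) 68 = 151 \cdot 68 = 10268$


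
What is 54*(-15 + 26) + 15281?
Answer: 15875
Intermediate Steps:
54*(-15 + 26) + 15281 = 54*11 + 15281 = 594 + 15281 = 15875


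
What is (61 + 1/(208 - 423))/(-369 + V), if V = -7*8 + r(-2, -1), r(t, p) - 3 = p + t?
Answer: -13114/91375 ≈ -0.14352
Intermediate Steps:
r(t, p) = 3 + p + t (r(t, p) = 3 + (p + t) = 3 + p + t)
V = -56 (V = -7*8 + (3 - 1 - 2) = -56 + 0 = -56)
(61 + 1/(208 - 423))/(-369 + V) = (61 + 1/(208 - 423))/(-369 - 56) = (61 + 1/(-215))/(-425) = (61 - 1/215)*(-1/425) = (13114/215)*(-1/425) = -13114/91375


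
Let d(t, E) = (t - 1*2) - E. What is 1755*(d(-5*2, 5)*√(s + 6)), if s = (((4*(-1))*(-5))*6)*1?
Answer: -89505*√14 ≈ -3.3490e+5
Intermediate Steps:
d(t, E) = -2 + t - E (d(t, E) = (t - 2) - E = (-2 + t) - E = -2 + t - E)
s = 120 (s = (-4*(-5)*6)*1 = (20*6)*1 = 120*1 = 120)
1755*(d(-5*2, 5)*√(s + 6)) = 1755*((-2 - 5*2 - 1*5)*√(120 + 6)) = 1755*((-2 - 10 - 5)*√126) = 1755*(-51*√14) = -89505*√14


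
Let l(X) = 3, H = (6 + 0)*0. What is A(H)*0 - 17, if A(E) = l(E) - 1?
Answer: -17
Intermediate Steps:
H = 0 (H = 6*0 = 0)
A(E) = 2 (A(E) = 3 - 1 = 2)
A(H)*0 - 17 = 2*0 - 17 = 0 - 17 = -17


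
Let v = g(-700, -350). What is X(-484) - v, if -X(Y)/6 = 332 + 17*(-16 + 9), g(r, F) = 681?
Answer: -1959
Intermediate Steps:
X(Y) = -1278 (X(Y) = -6*(332 + 17*(-16 + 9)) = -6*(332 + 17*(-7)) = -6*(332 - 119) = -6*213 = -1278)
v = 681
X(-484) - v = -1278 - 1*681 = -1278 - 681 = -1959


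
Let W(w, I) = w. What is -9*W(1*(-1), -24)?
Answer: 9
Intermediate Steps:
-9*W(1*(-1), -24) = -9*(-1) = 9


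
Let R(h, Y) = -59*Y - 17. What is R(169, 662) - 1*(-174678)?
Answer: 135603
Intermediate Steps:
R(h, Y) = -17 - 59*Y
R(169, 662) - 1*(-174678) = (-17 - 59*662) - 1*(-174678) = (-17 - 39058) + 174678 = -39075 + 174678 = 135603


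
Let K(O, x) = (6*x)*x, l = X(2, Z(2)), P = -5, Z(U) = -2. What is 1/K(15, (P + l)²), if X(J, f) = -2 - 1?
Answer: 1/24576 ≈ 4.0690e-5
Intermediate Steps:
X(J, f) = -3
l = -3
K(O, x) = 6*x²
1/K(15, (P + l)²) = 1/(6*((-5 - 3)²)²) = 1/(6*((-8)²)²) = 1/(6*64²) = 1/(6*4096) = 1/24576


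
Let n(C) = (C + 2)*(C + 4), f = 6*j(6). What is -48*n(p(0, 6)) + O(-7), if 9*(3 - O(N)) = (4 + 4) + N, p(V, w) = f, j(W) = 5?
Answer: -469990/9 ≈ -52221.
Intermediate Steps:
f = 30 (f = 6*5 = 30)
p(V, w) = 30
n(C) = (2 + C)*(4 + C)
O(N) = 19/9 - N/9 (O(N) = 3 - ((4 + 4) + N)/9 = 3 - (8 + N)/9 = 3 + (-8/9 - N/9) = 19/9 - N/9)
-48*n(p(0, 6)) + O(-7) = -48*(8 + 30**2 + 6*30) + (19/9 - 1/9*(-7)) = -48*(8 + 900 + 180) + (19/9 + 7/9) = -48*1088 + 26/9 = -52224 + 26/9 = -469990/9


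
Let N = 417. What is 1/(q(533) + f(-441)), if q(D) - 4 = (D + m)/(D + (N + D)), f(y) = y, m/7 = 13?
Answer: -1483/647447 ≈ -0.0022905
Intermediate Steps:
m = 91 (m = 7*13 = 91)
q(D) = 4 + (91 + D)/(417 + 2*D) (q(D) = 4 + (D + 91)/(D + (417 + D)) = 4 + (91 + D)/(417 + 2*D))
1/(q(533) + f(-441)) = 1/((1759 + 9*533)/(417 + 2*533) - 441) = 1/((1759 + 4797)/(417 + 1066) - 441) = 1/(6556/1483 - 441) = 1/(-647447/1483) = -1483/647447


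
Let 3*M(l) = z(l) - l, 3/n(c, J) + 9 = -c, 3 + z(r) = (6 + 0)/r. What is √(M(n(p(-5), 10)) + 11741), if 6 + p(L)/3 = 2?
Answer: 5*√4227/3 ≈ 108.36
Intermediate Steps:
p(L) = -12 (p(L) = -18 + 3*2 = -18 + 6 = -12)
z(r) = -3 + 6/r (z(r) = -3 + (6 + 0)/r = -3 + 6/r)
n(c, J) = 3/(-9 - c)
M(l) = -1 + 2/l - l/3 (M(l) = ((-3 + 6/l) - l)/3 = (-3 - l + 6/l)/3 = -1 + 2/l - l/3)
√(M(n(p(-5), 10)) + 11741) = √((-1 + 2/((-3/(9 - 12))) - (-1)/(9 - 12)) + 11741) = √((-1 + 2/((-3/(-3))) - (-1)/(-3)) + 11741) = √((-1 + 2/((-3*(-⅓))) - (-1)*(-1)/3) + 11741) = √((-1 + 2/1 - ⅓*1) + 11741) = √((-1 + 2*1 - ⅓) + 11741) = √((-1 + 2 - ⅓) + 11741) = √(⅔ + 11741) = √(35225/3) = 5*√4227/3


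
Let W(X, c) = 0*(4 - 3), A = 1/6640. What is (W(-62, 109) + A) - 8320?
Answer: -55244799/6640 ≈ -8320.0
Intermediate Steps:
A = 1/6640 ≈ 0.00015060
W(X, c) = 0 (W(X, c) = 0*1 = 0)
(W(-62, 109) + A) - 8320 = (0 + 1/6640) - 8320 = 1/6640 - 8320 = -55244799/6640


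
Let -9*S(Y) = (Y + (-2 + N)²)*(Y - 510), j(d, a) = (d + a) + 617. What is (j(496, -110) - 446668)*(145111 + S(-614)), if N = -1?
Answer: -92992310345/3 ≈ -3.0997e+10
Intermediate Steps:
j(d, a) = 617 + a + d (j(d, a) = (a + d) + 617 = 617 + a + d)
S(Y) = -(-510 + Y)*(9 + Y)/9 (S(Y) = -(Y + (-2 - 1)²)*(Y - 510)/9 = -(Y + (-3)²)*(-510 + Y)/9 = -(Y + 9)*(-510 + Y)/9 = -(9 + Y)*(-510 + Y)/9 = -(-510 + Y)*(9 + Y)/9)
(j(496, -110) - 446668)*(145111 + S(-614)) = ((617 - 110 + 496) - 446668)*(145111 + (510 - ⅑*(-614)² + (167/3)*(-614))) = (1003 - 446668)*(145111 + (510 - ⅑*376996 - 102538/3)) = -445665*(145111 + (510 - 376996/9 - 102538/3)) = -445665*(145111 - 680020/9) = -445665*625979/9 = -92992310345/3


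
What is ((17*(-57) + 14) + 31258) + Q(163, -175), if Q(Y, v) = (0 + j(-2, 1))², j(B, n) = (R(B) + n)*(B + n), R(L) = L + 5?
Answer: 30319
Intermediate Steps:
R(L) = 5 + L
j(B, n) = (B + n)*(5 + B + n) (j(B, n) = ((5 + B) + n)*(B + n) = (5 + B + n)*(B + n) = (B + n)*(5 + B + n))
Q(Y, v) = 16 (Q(Y, v) = (0 + (1² - 2*1 - 2*(5 - 2) + 1*(5 - 2)))² = (0 + (1 - 2 - 2*3 + 1*3))² = (0 + (1 - 2 - 6 + 3))² = (0 - 4)² = (-4)² = 16)
((17*(-57) + 14) + 31258) + Q(163, -175) = ((17*(-57) + 14) + 31258) + 16 = ((-969 + 14) + 31258) + 16 = (-955 + 31258) + 16 = 30303 + 16 = 30319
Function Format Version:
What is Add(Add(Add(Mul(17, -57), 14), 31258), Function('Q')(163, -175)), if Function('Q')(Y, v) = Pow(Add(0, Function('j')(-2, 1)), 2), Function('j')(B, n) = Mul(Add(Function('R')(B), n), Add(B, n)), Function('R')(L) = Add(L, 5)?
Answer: 30319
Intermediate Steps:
Function('R')(L) = Add(5, L)
Function('j')(B, n) = Mul(Add(B, n), Add(5, B, n)) (Function('j')(B, n) = Mul(Add(Add(5, B), n), Add(B, n)) = Mul(Add(5, B, n), Add(B, n)) = Mul(Add(B, n), Add(5, B, n)))
Function('Q')(Y, v) = 16 (Function('Q')(Y, v) = Pow(Add(0, Add(Pow(1, 2), Mul(-2, 1), Mul(-2, Add(5, -2)), Mul(1, Add(5, -2)))), 2) = Pow(Add(0, Add(1, -2, Mul(-2, 3), Mul(1, 3))), 2) = Pow(Add(0, Add(1, -2, -6, 3)), 2) = Pow(Add(0, -4), 2) = Pow(-4, 2) = 16)
Add(Add(Add(Mul(17, -57), 14), 31258), Function('Q')(163, -175)) = Add(Add(Add(Mul(17, -57), 14), 31258), 16) = Add(Add(Add(-969, 14), 31258), 16) = Add(Add(-955, 31258), 16) = Add(30303, 16) = 30319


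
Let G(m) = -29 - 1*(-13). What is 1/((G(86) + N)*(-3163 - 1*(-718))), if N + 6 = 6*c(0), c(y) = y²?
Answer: 1/53790 ≈ 1.8591e-5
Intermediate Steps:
G(m) = -16 (G(m) = -29 + 13 = -16)
N = -6 (N = -6 + 6*0² = -6 + 6*0 = -6 + 0 = -6)
1/((G(86) + N)*(-3163 - 1*(-718))) = 1/((-16 - 6)*(-3163 - 1*(-718))) = 1/((-22)*(-3163 + 718)) = -1/22/(-2445) = -1/22*(-1/2445) = 1/53790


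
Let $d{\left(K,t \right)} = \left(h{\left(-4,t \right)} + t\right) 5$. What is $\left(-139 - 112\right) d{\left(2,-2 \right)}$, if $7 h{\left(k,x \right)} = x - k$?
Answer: $\frac{15060}{7} \approx 2151.4$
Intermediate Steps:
$h{\left(k,x \right)} = - \frac{k}{7} + \frac{x}{7}$ ($h{\left(k,x \right)} = \frac{x - k}{7} = - \frac{k}{7} + \frac{x}{7}$)
$d{\left(K,t \right)} = \frac{20}{7} + \frac{40 t}{7}$ ($d{\left(K,t \right)} = \left(\left(\left(- \frac{1}{7}\right) \left(-4\right) + \frac{t}{7}\right) + t\right) 5 = \left(\left(\frac{4}{7} + \frac{t}{7}\right) + t\right) 5 = \left(\frac{4}{7} + \frac{8 t}{7}\right) 5 = \frac{20}{7} + \frac{40 t}{7}$)
$\left(-139 - 112\right) d{\left(2,-2 \right)} = \left(-139 - 112\right) \left(\frac{20}{7} + \frac{40}{7} \left(-2\right)\right) = - 251 \left(\frac{20}{7} - \frac{80}{7}\right) = \left(-251\right) \left(- \frac{60}{7}\right) = \frac{15060}{7}$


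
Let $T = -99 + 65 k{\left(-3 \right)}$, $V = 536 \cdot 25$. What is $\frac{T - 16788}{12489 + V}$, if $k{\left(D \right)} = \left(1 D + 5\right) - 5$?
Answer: $- \frac{17082}{25889} \approx -0.65982$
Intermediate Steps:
$V = 13400$
$k{\left(D \right)} = D$ ($k{\left(D \right)} = \left(D + 5\right) - 5 = \left(5 + D\right) - 5 = D$)
$T = -294$ ($T = -99 + 65 \left(-3\right) = -99 - 195 = -294$)
$\frac{T - 16788}{12489 + V} = \frac{-294 - 16788}{12489 + 13400} = - \frac{17082}{25889}$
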